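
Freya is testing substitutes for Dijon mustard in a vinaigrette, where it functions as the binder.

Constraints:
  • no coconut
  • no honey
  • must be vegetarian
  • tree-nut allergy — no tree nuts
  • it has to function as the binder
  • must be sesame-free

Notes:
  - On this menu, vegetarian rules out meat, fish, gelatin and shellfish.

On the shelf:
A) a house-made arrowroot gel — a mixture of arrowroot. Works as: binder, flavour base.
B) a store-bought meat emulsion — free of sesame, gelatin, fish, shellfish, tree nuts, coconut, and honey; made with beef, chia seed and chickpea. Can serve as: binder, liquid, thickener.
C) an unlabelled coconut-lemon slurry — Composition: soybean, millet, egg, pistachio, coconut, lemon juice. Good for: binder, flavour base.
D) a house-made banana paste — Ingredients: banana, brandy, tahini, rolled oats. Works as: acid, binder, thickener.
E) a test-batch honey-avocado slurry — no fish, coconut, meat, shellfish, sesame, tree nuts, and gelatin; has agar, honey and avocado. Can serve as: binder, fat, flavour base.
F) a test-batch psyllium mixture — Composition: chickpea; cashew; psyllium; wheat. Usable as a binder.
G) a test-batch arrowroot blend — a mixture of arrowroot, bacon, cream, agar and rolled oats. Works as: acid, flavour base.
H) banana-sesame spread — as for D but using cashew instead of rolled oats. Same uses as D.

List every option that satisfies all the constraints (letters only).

A

A: only arrowroot; none excluded — keep
B: has beef, so not vegetarian — reject
C: has coconut, so not coconut-free; has pistachio, so not tree-nut-free — reject
D: has tahini, so not sesame-free — reject
E: has honey, so not honey-free — no
F: has cashew, so not tree-nut-free — no
G: not usable as a binder; has bacon, so not vegetarian — no
H: has tahini, so not sesame-free; has cashew, so not tree-nut-free — out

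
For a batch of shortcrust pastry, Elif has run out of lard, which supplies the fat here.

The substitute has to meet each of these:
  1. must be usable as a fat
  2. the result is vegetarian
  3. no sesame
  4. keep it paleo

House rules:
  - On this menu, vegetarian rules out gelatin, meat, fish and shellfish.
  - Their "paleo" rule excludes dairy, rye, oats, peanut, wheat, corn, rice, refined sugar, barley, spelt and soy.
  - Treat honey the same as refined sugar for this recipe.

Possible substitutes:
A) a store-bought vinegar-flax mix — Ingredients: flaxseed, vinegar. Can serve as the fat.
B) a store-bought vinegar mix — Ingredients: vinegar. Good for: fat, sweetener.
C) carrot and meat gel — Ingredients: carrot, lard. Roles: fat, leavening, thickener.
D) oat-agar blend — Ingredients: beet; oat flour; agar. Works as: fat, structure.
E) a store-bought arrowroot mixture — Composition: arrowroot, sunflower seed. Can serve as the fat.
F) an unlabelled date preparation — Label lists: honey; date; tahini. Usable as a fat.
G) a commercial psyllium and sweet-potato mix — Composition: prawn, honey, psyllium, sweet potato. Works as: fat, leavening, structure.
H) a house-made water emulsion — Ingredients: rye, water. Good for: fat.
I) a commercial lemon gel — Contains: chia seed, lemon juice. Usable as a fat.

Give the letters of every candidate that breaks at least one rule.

A: all constraints satisfied — keep
B: only vinegar; none excluded — keep
C: has lard, so not vegetarian — out
D: has oat flour, so not paleo — no
E: works as a fat, no sesame, vegetarian — keep
F: has honey, so not paleo; has tahini, so not sesame-free — reject
G: has prawn, so not vegetarian; has honey, so not paleo — reject
H: has rye, so not paleo — reject
I: only chia seed and lemon juice; none excluded — valid

C, D, F, G, H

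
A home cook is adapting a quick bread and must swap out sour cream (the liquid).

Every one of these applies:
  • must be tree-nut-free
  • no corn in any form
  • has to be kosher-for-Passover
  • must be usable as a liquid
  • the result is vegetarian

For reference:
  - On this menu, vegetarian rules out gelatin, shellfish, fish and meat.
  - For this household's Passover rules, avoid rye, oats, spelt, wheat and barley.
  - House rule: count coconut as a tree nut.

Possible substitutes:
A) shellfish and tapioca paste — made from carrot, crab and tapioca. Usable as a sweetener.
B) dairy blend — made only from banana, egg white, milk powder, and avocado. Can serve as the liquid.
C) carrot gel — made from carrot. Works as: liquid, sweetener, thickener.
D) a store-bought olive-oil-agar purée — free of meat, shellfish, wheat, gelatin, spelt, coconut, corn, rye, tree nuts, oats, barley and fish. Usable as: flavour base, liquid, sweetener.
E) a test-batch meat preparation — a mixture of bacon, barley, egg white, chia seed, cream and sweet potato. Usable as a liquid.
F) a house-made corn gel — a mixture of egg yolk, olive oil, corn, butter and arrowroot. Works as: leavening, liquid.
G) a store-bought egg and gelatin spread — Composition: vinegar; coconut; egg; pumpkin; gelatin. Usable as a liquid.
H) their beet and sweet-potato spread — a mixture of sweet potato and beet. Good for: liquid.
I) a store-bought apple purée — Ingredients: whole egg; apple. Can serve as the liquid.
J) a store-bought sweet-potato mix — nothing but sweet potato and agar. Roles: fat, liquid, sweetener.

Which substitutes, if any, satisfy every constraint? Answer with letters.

B, C, D, H, I, J

A: not usable as a liquid; has crab, so not vegetarian — out
B: every rule checks out — keep
C: works as a liquid, vegetarian, no corn — OK
D: vegetarian, no corn — OK
E: has bacon, so not vegetarian; has barley, so not kosher-for-Passover — reject
F: has corn, so not corn-free — reject
G: has gelatin, so not vegetarian; has coconut, so not tree-nut-free — reject
H: only beet and sweet potato; none excluded — OK
I: kosher-for-Passover, vegetarian — valid
J: every rule checks out — OK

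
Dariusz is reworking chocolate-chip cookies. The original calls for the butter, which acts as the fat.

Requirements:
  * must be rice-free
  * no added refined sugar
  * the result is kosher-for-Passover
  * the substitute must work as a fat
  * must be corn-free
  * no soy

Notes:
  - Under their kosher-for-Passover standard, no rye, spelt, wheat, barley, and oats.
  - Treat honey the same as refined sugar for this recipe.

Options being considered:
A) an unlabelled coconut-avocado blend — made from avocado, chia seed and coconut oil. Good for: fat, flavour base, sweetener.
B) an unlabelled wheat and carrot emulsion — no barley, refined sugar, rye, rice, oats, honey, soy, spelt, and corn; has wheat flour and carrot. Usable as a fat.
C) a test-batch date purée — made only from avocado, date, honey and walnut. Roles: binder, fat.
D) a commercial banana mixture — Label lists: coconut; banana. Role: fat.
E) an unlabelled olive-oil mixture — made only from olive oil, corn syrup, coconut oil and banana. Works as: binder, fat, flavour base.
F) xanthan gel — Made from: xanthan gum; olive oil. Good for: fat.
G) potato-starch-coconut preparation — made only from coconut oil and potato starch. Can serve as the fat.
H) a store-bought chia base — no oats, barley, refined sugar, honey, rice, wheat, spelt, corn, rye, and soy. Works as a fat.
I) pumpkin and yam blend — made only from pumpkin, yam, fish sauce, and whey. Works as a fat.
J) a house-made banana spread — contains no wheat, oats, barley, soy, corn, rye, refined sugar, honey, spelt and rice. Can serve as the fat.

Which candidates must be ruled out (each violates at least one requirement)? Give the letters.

A: only coconut oil, chia seed and avocado; none excluded — keep
B: has wheat flour, so not kosher-for-Passover — reject
C: has honey, so not no-added-sugar — no
D: works as a fat, no rice, no soy — OK
E: has corn syrup, so not corn-free — no
F: works as a fat, no corn, no soy — keep
G: only coconut oil and potato starch; none excluded — valid
H: works as a fat, no soy, kosher-for-Passover — OK
I: whey and fish sauce etc. — none of it excluded — valid
J: nothing on the exclusion list — valid

B, C, E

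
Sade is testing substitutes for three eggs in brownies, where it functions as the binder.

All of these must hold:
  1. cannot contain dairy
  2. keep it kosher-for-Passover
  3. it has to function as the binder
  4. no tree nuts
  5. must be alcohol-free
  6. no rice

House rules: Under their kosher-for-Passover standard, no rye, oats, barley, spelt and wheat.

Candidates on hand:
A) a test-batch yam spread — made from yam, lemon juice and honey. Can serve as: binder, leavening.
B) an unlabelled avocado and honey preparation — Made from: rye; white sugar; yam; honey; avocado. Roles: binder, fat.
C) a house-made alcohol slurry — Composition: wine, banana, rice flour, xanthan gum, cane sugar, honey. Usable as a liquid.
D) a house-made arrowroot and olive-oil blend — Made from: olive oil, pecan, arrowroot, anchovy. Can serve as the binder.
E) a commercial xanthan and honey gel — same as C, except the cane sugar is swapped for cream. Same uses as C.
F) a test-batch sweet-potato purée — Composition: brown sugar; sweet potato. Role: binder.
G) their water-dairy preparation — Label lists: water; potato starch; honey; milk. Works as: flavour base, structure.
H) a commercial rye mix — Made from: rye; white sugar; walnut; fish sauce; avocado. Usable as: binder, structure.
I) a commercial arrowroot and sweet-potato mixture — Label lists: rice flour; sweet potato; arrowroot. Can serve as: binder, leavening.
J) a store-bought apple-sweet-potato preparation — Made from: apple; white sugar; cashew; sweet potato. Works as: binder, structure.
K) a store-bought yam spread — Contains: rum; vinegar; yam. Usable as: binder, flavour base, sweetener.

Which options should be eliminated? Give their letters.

B, C, D, E, G, H, I, J, K

A: all constraints satisfied — valid
B: has rye, so not kosher-for-Passover — out
C: not usable as a binder; has rice flour, so not rice-free (and 1 more) — no
D: has pecan, so not tree-nut-free — reject
E: not usable as a binder; has rice flour, so not rice-free (and 2 more) — out
F: no tree nuts, kosher-for-Passover — valid
G: not usable as a binder; has milk, so not dairy-free — no
H: has rye, so not kosher-for-Passover; has walnut, so not tree-nut-free — no
I: has rice flour, so not rice-free — reject
J: has cashew, so not tree-nut-free — reject
K: has rum, so not alcohol-free — reject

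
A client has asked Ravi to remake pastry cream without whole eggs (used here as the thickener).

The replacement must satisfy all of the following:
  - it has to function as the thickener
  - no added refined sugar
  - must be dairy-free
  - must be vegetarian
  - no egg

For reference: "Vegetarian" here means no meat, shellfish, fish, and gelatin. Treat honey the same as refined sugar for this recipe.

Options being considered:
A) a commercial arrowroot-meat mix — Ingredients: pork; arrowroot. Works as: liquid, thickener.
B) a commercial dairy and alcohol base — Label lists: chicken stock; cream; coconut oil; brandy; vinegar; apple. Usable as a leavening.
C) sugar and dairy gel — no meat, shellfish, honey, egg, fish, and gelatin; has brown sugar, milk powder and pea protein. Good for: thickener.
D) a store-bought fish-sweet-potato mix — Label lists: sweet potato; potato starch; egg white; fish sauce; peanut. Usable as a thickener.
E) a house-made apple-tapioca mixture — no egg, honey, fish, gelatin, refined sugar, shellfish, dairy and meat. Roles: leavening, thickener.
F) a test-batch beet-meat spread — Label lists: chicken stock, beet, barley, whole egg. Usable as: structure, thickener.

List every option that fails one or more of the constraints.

A, B, C, D, F

A: has pork, so not vegetarian — no
B: not usable as a thickener; has chicken stock, so not vegetarian (and 1 more) — no
C: has milk powder, so not dairy-free; has brown sugar, so not no-added-sugar — out
D: has fish sauce, so not vegetarian; has egg white, so not egg-free — reject
E: all constraints satisfied — keep
F: has chicken stock, so not vegetarian; has whole egg, so not egg-free — no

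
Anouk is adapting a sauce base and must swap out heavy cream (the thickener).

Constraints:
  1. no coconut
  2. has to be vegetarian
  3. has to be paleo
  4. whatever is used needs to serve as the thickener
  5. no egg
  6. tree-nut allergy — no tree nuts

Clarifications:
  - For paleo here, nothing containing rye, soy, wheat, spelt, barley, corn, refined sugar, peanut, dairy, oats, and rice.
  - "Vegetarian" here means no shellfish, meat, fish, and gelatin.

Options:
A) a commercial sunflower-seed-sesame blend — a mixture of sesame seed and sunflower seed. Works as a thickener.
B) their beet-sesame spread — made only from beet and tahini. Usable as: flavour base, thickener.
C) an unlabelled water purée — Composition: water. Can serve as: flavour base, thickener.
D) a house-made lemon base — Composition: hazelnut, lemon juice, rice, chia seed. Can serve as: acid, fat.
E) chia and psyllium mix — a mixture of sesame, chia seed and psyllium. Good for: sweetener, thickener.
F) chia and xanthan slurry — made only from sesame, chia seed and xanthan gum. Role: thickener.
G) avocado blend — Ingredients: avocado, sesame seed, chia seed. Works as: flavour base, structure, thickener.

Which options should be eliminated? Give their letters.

A: nothing on the exclusion list — keep
B: every rule checks out — OK
C: nothing on the exclusion list — valid
D: not usable as a thickener; has rice, so not paleo (and 1 more) — reject
E: all constraints satisfied — valid
F: every rule checks out — keep
G: paleo, no coconut — valid

D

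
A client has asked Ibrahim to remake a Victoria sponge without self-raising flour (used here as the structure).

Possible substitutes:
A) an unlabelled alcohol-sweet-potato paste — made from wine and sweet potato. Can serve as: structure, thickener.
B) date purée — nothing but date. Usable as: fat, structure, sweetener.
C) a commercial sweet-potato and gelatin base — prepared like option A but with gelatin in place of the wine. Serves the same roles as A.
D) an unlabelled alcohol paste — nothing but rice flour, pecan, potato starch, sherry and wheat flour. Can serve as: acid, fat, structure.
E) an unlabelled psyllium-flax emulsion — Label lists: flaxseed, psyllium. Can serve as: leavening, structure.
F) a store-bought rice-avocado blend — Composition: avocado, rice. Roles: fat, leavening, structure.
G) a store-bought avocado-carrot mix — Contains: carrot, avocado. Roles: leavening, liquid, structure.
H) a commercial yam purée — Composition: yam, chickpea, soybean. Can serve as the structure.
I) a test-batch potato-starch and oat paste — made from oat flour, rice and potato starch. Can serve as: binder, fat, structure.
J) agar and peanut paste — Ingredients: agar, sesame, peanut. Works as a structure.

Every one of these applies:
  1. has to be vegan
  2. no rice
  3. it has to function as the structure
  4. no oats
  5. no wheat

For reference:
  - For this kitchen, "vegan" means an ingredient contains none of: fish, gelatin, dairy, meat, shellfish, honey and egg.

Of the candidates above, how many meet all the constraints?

A: only wine and sweet potato; none excluded — keep
B: only date; none excluded — valid
C: has gelatin, so not vegan — no
D: has wheat flour, so not wheat-free; has rice flour, so not rice-free — reject
E: works as a structure, vegan, no rice — keep
F: has rice, so not rice-free — no
G: nothing on the exclusion list — OK
H: every rule checks out — keep
I: has rice, so not rice-free; has oat flour, so not oat-free — no
J: only peanut, sesame, and agar; none excluded — OK

6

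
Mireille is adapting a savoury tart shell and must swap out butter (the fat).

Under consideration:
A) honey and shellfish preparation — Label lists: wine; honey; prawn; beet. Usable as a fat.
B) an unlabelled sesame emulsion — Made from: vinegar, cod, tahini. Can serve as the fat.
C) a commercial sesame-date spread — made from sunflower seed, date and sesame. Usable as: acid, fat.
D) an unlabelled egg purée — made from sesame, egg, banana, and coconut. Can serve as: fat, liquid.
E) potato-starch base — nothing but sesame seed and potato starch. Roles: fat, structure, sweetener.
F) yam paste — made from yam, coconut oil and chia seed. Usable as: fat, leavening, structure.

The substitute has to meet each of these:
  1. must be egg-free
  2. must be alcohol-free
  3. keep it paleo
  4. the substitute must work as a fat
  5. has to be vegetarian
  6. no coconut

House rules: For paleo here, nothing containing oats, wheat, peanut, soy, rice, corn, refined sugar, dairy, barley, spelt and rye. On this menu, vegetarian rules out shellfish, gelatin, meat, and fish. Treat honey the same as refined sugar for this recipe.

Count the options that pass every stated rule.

A: has honey, so not paleo; has prawn, so not vegetarian (and 1 more) — no
B: has cod, so not vegetarian — reject
C: every rule checks out — OK
D: has egg, so not egg-free; has coconut, so not coconut-free — no
E: only sesame seed and potato starch; none excluded — keep
F: has coconut oil, so not coconut-free — no

2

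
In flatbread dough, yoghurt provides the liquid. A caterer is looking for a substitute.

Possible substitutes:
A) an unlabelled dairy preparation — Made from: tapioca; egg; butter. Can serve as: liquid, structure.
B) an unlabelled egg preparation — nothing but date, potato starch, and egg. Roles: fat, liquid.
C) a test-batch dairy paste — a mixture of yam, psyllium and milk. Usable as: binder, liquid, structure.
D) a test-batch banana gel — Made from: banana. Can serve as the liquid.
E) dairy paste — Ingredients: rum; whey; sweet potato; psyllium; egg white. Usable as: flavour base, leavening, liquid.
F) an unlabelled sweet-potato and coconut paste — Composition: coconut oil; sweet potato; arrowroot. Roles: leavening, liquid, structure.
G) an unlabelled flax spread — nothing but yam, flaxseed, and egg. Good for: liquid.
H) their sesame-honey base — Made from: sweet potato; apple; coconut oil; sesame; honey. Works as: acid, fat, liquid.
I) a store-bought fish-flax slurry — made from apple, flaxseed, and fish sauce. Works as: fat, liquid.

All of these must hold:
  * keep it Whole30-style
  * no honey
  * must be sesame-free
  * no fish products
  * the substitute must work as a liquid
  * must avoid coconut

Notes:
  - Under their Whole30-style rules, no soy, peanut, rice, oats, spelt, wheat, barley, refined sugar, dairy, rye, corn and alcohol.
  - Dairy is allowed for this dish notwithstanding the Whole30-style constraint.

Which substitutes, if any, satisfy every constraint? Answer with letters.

A, B, C, D, G

A: dairy is permitted under the Whole30-style carve-out; nothing else excluded — keep
B: only egg, potato starch and date; none excluded — valid
C: dairy is permitted under the Whole30-style carve-out; nothing else excluded — valid
D: only banana; none excluded — keep
E: has rum, so not Whole30-style — reject
F: has coconut oil, so not coconut-free — out
G: works as a liquid, no sesame, no fish — OK
H: has coconut oil, so not coconut-free; has sesame, so not sesame-free (and 1 more) — out
I: has fish sauce, so not fish-free — out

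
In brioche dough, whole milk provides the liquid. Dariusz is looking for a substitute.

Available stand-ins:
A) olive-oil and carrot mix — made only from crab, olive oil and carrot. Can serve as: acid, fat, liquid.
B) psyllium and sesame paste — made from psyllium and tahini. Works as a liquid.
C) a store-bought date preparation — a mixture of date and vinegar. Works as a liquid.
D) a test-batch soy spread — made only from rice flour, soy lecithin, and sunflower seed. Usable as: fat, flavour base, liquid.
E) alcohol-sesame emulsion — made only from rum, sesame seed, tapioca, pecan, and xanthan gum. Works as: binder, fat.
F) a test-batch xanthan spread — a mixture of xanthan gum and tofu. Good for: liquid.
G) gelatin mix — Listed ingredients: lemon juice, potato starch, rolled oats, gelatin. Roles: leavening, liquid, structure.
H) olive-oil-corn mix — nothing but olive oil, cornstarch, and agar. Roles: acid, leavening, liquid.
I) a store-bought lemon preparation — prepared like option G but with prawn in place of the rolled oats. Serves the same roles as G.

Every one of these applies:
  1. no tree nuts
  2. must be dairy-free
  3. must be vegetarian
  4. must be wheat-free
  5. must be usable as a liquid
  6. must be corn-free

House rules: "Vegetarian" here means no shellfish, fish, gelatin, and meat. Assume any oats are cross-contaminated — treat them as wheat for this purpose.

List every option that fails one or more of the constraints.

A, E, G, H, I

A: has crab, so not vegetarian — no
B: nothing on the exclusion list — OK
C: nothing on the exclusion list — OK
D: only rice flour, soy lecithin, and sunflower seed; none excluded — keep
E: not usable as a liquid; has pecan, so not tree-nut-free — out
F: every rule checks out — keep
G: has gelatin, so not vegetarian; has rolled oats, so not wheat-free — no
H: has cornstarch, so not corn-free — no
I: has gelatin, so not vegetarian — out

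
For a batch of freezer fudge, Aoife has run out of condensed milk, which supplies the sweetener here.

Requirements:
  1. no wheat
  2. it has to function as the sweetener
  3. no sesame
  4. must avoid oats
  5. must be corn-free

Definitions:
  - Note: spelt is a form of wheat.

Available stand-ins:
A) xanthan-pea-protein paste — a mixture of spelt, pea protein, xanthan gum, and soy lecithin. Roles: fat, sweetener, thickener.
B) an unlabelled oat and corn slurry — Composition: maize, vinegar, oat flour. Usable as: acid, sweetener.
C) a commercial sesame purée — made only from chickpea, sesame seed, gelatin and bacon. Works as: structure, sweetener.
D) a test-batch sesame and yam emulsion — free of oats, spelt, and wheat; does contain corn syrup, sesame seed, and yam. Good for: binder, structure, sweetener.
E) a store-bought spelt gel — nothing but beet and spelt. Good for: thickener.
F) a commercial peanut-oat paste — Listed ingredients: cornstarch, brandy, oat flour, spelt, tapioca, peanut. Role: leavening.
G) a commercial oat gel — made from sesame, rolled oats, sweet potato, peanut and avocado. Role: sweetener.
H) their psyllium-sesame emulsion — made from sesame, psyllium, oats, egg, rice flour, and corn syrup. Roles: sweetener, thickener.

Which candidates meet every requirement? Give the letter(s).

none

A: has spelt, so not wheat-free — no
B: has oat flour, so not oat-free; has maize, so not corn-free — out
C: has sesame seed, so not sesame-free — out
D: has sesame seed, so not sesame-free; has corn syrup, so not corn-free — out
E: not usable as a sweetener; has spelt, so not wheat-free — reject
F: not usable as a sweetener; has spelt, so not wheat-free (and 2 more) — reject
G: has rolled oats, so not oat-free; has sesame, so not sesame-free — reject
H: has oats, so not oat-free; has sesame, so not sesame-free (and 1 more) — no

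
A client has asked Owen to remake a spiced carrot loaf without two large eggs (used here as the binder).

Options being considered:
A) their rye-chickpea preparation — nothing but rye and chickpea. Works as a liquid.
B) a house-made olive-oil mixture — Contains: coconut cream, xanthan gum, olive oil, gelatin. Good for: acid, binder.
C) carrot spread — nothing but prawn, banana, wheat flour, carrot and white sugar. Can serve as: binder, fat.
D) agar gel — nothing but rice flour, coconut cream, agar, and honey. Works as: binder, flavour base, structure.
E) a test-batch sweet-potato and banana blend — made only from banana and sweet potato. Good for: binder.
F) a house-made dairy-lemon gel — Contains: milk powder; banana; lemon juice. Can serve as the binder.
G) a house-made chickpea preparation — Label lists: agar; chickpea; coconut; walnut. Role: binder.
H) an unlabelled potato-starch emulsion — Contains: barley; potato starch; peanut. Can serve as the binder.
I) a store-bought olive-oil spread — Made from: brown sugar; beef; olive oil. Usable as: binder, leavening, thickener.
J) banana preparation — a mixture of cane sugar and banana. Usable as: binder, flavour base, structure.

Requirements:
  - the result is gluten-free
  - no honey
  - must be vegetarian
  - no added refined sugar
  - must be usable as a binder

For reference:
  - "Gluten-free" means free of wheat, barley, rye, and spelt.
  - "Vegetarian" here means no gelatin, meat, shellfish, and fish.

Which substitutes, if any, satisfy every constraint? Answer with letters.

A: not usable as a binder; has rye, so not gluten-free — reject
B: has gelatin, so not vegetarian — no
C: has wheat flour, so not gluten-free; has prawn, so not vegetarian (and 1 more) — reject
D: has honey, so not honey-free — out
E: only sweet potato and banana; none excluded — keep
F: only milk powder, banana, and lemon juice; none excluded — OK
G: works as a binder, gluten-free, no refined sugar — OK
H: has barley, so not gluten-free — reject
I: has beef, so not vegetarian; has brown sugar, so not no-added-sugar — out
J: has cane sugar, so not no-added-sugar — out

E, F, G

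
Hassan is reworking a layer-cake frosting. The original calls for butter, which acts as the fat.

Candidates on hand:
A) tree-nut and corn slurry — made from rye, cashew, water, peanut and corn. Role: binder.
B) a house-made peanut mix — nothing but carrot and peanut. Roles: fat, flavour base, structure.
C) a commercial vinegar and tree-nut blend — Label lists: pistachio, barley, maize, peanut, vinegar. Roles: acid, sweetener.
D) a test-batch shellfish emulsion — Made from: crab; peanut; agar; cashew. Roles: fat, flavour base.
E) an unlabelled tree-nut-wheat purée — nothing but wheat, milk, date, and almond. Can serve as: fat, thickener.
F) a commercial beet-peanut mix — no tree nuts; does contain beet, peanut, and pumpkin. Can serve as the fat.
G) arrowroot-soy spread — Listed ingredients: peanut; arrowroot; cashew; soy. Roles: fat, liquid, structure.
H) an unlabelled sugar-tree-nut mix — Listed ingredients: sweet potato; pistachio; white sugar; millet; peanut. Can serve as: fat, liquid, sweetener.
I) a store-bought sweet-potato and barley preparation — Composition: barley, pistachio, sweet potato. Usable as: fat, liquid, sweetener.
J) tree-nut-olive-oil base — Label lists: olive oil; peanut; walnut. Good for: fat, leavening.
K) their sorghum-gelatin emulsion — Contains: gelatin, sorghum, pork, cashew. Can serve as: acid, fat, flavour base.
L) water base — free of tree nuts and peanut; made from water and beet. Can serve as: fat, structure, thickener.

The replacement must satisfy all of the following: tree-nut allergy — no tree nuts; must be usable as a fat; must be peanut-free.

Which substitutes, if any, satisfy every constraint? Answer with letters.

L

A: not usable as a fat; has cashew, so not tree-nut-free (and 1 more) — reject
B: has peanut, so not peanut-free — no
C: not usable as a fat; has pistachio, so not tree-nut-free (and 1 more) — reject
D: has cashew, so not tree-nut-free; has peanut, so not peanut-free — reject
E: has almond, so not tree-nut-free — reject
F: has peanut, so not peanut-free — reject
G: has cashew, so not tree-nut-free; has peanut, so not peanut-free — out
H: has pistachio, so not tree-nut-free; has peanut, so not peanut-free — reject
I: has pistachio, so not tree-nut-free — out
J: has walnut, so not tree-nut-free; has peanut, so not peanut-free — out
K: has cashew, so not tree-nut-free — no
L: nothing on the exclusion list — keep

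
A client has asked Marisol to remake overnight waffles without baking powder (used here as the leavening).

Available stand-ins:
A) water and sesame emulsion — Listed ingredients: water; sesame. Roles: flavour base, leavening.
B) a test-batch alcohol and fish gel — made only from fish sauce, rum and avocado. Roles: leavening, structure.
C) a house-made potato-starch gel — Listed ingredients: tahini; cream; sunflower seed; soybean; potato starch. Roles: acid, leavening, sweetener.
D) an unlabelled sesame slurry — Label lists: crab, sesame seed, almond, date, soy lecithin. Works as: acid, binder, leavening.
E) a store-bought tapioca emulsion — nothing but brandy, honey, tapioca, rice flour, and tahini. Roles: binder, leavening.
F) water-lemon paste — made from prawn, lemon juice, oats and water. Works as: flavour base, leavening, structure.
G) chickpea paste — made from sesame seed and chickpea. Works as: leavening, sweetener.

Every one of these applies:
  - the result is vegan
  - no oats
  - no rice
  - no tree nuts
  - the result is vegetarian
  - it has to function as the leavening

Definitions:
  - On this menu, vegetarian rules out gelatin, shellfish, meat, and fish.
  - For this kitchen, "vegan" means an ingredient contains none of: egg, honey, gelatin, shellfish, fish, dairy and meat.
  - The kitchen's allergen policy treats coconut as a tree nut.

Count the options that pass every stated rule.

2

A: only sesame and water; none excluded — keep
B: has fish sauce, so not vegetarian; has fish sauce, so not vegan — no
C: has cream, so not vegan — out
D: has crab, so not vegetarian; has crab, so not vegan (and 1 more) — reject
E: has honey, so not vegan; has rice flour, so not rice-free — reject
F: has prawn, so not vegetarian; has prawn, so not vegan (and 1 more) — no
G: only sesame seed and chickpea; none excluded — keep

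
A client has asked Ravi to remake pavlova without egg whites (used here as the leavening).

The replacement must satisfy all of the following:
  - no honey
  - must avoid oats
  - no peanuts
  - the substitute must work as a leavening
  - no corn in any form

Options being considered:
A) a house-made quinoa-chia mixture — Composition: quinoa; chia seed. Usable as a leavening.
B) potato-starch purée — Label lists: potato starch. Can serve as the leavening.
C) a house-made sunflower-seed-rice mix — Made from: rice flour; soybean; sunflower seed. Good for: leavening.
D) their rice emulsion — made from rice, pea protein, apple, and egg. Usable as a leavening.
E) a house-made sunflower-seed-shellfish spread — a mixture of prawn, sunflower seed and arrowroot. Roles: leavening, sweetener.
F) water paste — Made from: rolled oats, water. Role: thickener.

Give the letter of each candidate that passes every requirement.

A, B, C, D, E

A: all constraints satisfied — OK
B: every rule checks out — OK
C: works as a leavening, no oats, no honey — valid
D: nothing on the exclusion list — valid
E: works as a leavening, no oats, no honey — valid
F: not usable as a leavening; has rolled oats, so not oat-free — out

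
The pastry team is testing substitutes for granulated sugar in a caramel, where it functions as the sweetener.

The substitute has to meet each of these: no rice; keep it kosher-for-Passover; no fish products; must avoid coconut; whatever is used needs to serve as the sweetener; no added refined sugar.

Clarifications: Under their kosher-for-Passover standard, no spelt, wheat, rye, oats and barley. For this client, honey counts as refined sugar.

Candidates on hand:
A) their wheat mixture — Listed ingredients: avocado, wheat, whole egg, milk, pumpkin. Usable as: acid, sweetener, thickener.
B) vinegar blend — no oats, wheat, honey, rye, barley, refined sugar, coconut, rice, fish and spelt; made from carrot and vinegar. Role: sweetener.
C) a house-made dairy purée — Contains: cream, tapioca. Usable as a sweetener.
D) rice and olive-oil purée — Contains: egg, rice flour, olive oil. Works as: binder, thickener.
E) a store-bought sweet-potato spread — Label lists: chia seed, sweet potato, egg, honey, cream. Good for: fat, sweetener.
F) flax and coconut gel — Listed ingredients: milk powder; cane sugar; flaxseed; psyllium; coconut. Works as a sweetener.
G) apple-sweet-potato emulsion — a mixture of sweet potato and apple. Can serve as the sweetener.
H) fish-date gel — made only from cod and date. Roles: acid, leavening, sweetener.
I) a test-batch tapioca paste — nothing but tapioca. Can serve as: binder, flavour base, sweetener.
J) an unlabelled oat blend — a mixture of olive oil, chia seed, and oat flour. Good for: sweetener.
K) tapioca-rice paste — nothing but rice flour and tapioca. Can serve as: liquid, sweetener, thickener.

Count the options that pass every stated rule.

A: has wheat, so not kosher-for-Passover — reject
B: no fish, kosher-for-Passover — keep
C: only cream and tapioca; none excluded — keep
D: not usable as a sweetener; has rice flour, so not rice-free — no
E: has honey, so not no-added-sugar — no
F: has cane sugar, so not no-added-sugar; has coconut, so not coconut-free — out
G: only apple and sweet potato; none excluded — valid
H: has cod, so not fish-free — out
I: only tapioca; none excluded — OK
J: has oat flour, so not kosher-for-Passover — no
K: has rice flour, so not rice-free — reject

4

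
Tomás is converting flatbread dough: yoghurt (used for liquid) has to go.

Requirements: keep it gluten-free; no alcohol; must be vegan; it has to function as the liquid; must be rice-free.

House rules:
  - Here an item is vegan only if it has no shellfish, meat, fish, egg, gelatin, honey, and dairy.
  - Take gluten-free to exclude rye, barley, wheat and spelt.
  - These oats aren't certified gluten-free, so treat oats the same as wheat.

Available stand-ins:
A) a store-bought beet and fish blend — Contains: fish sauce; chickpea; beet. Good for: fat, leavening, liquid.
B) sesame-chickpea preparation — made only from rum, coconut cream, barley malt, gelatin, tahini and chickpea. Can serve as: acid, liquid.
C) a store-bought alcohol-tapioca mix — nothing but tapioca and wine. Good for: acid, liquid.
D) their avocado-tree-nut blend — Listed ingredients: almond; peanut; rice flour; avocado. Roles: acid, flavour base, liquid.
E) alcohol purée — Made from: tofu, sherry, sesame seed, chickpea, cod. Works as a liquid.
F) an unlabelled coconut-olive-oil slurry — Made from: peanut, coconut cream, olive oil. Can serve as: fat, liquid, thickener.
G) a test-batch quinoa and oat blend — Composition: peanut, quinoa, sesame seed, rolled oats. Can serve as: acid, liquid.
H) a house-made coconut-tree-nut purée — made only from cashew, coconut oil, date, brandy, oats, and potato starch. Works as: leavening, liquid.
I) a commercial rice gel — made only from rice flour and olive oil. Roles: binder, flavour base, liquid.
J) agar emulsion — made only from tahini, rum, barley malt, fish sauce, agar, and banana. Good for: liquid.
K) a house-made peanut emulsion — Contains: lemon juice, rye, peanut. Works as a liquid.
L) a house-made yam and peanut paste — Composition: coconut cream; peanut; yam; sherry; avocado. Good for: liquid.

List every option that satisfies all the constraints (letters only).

A: has fish sauce, so not vegan — out
B: has gelatin, so not vegan; has barley malt, so not gluten-free (and 1 more) — no
C: has wine, so not alcohol-free — out
D: has rice flour, so not rice-free — out
E: has cod, so not vegan; has sherry, so not alcohol-free — out
F: nothing on the exclusion list — keep
G: has rolled oats, so not gluten-free — reject
H: has oats, so not gluten-free; has brandy, so not alcohol-free — out
I: has rice flour, so not rice-free — out
J: has fish sauce, so not vegan; has barley malt, so not gluten-free (and 1 more) — reject
K: has rye, so not gluten-free — out
L: has sherry, so not alcohol-free — reject

F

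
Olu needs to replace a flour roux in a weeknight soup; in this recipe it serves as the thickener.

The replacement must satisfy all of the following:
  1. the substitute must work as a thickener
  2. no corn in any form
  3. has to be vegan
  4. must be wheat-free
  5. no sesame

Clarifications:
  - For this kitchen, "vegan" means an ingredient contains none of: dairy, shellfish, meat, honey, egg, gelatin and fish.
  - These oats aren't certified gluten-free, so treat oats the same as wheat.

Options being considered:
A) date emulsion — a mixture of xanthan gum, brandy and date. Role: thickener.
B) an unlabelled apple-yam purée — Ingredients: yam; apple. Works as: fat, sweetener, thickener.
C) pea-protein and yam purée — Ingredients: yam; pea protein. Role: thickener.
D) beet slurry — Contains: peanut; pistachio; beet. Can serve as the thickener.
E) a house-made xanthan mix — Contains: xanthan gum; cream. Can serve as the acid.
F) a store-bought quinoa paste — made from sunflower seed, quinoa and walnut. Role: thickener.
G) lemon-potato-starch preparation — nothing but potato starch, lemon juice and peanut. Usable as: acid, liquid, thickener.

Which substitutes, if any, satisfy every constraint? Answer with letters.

A, B, C, D, F, G

A: only brandy, xanthan gum and date; none excluded — OK
B: all constraints satisfied — valid
C: all constraints satisfied — keep
D: every rule checks out — valid
E: not usable as a thickener; has cream, so not vegan — no
F: only walnut, sunflower seed and quinoa; none excluded — valid
G: works as a thickener, no corn, wheat-free — valid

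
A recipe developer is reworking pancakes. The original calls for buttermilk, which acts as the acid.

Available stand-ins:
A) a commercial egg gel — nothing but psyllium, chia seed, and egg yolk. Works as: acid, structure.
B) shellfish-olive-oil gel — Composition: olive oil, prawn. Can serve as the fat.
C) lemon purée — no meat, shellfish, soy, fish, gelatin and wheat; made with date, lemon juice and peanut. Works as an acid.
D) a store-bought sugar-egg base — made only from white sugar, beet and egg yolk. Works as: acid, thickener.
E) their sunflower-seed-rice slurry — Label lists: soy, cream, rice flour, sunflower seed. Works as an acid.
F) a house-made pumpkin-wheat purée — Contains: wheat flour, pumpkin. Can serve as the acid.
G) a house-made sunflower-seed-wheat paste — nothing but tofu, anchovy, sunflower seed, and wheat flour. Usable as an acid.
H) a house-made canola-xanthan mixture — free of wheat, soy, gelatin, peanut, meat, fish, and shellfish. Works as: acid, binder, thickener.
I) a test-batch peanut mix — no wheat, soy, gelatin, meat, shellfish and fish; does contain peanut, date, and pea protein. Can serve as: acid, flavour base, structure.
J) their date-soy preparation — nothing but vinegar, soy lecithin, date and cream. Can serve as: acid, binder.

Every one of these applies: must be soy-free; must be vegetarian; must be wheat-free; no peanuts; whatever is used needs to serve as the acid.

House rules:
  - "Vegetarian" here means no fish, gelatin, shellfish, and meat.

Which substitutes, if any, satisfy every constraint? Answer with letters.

A: works as an acid, no peanut, vegetarian — valid
B: not usable as an acid; has prawn, so not vegetarian — no
C: has peanut, so not peanut-free — no
D: vegetarian, no wheat — keep
E: has soy, so not soy-free — out
F: has wheat flour, so not wheat-free — reject
G: has anchovy, so not vegetarian; has tofu, so not soy-free (and 1 more) — out
H: no soy, vegetarian — keep
I: has peanut, so not peanut-free — out
J: has soy lecithin, so not soy-free — out

A, D, H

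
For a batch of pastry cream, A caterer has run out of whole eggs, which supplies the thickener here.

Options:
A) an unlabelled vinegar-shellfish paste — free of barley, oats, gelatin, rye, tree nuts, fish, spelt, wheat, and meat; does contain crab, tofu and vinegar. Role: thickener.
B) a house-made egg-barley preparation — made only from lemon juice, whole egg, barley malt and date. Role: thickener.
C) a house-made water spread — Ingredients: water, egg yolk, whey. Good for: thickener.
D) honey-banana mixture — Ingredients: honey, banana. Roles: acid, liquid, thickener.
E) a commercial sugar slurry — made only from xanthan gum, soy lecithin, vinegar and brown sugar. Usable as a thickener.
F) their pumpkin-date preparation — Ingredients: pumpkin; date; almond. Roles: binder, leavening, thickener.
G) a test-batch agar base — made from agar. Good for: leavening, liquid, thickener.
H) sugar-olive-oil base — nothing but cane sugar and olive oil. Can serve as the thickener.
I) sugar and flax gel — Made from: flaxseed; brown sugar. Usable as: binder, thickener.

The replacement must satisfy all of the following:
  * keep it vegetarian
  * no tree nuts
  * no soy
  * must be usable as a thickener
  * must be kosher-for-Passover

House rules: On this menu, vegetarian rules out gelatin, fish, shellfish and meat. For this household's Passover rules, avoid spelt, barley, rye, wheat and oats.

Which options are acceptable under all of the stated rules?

A: has crab, so not vegetarian; has tofu, so not soy-free — no
B: has barley malt, so not kosher-for-Passover — no
C: works as a thickener, no tree nuts, kosher-for-Passover — keep
D: vegetarian, no tree nuts — OK
E: has soy lecithin, so not soy-free — reject
F: has almond, so not tree-nut-free — no
G: every rule checks out — OK
H: works as a thickener, no tree nuts, kosher-for-Passover — OK
I: every rule checks out — keep

C, D, G, H, I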